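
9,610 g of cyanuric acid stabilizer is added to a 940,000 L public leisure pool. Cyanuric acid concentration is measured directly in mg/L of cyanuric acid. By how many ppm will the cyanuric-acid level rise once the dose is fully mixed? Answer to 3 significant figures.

10.2 ppm

Rise: 9,610 g / 940,000 L × 1000 = 10.22 mg/L.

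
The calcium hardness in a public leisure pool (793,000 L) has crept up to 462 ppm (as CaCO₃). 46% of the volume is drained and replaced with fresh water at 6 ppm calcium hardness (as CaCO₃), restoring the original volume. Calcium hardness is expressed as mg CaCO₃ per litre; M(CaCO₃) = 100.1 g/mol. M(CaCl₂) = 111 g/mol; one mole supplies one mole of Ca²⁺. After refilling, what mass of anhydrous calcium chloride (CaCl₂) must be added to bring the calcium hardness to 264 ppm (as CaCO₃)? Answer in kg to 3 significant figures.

10.3 kg

After draining 46% and refilling: 462 × 0.54 + 6 × 0.46 = 252.24 ppm.
Deficit to target: 264 − 252.24 = 11.76 mg/L.
As CaCO₃: 11.76 mg/L × 793,000 L = 9326 g; ÷ 100.1 = 93.16 mol Ca²⁺.
Mass: 93.16 × 111 = 10,340 g.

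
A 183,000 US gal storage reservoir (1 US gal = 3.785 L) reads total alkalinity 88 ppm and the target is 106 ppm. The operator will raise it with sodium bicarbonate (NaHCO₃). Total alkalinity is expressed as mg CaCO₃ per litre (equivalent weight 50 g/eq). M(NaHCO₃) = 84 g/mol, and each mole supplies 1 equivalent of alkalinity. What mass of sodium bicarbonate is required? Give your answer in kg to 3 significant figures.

20.9 kg

Volume: 183,000 US gal × 3.785 L/gal = 692,655 L.
Alkalinity to add: (106 − 88) = 18 mg/L as CaCO₃ × 692,655 L = 12,470 g as CaCO₃.
Equivalents: 12,470 g ÷ 50 g/eq = 249.4 eq.
NaHCO₃ supplies 1 eq per mole → 249.4 mol.
Mass: 249.4 mol × 84 g/mol = 20,950 g.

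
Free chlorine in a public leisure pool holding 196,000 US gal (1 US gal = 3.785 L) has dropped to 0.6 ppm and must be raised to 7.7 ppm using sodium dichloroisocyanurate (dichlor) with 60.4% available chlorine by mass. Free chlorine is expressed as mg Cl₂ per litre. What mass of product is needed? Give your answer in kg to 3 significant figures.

8.72 kg

Volume: 196,000 US gal × 3.785 L/gal = 741,860 L.
Chlorine deficit: 7.7 − 0.6 = 7.1 ppm = 7.1 mg/L as Cl₂.
Cl₂ equivalent needed: 7.1 mg/L × 741,860 L = 5,267,000 mg = 5267 g.
Product at 60.4% available chlorine: 5267 / 0.604 = 8721 g.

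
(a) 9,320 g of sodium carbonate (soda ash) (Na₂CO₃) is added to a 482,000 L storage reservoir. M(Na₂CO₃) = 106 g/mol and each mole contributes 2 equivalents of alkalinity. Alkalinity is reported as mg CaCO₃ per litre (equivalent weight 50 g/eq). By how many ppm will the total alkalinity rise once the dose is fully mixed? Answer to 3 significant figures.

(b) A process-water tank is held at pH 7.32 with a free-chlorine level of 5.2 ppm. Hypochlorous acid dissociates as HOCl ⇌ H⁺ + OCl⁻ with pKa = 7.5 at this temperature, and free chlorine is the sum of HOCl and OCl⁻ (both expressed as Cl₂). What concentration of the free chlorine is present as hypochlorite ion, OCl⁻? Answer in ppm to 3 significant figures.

(a) Moles of Na₂CO₃: 9,320 g ÷ 106 g/mol = 87.92 mol → 175.8 eq of alkalinity.
(a) As CaCO₃: 175.8 eq × 50 g/eq = 8792 g.
(a) Rise: 8792 g / 482,000 L × 1000 = 18.24 mg/L.

(b) [OCl⁻]/[HOCl] = 10^(pH − pKa) = 10^(7.32 − 7.5) = 10^-0.18 = 0.6607.
(b) Fraction as HOCl = 1 / (1 + 0.6607) = 0.6022.
(b) OCl⁻ = (1 − 0.6022) × 5.2 ppm = 2.069 ppm.

(a) 18.2 ppm; (b) 2.07 ppm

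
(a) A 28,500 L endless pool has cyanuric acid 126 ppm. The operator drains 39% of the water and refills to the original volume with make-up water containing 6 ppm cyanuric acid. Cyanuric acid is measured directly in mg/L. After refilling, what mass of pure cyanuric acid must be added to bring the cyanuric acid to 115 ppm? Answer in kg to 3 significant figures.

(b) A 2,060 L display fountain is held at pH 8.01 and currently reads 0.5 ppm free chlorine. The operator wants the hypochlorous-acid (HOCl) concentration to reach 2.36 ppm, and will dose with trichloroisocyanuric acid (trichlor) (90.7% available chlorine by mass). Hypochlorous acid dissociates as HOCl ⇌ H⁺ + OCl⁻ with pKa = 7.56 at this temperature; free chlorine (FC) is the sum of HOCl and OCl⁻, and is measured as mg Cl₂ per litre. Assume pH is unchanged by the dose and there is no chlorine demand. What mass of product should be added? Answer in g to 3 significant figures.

(a) After draining 39% and refilling: 126 × 0.61 + 6 × 0.39 = 79.2 ppm.
(a) Deficit to target: 115 − 79.2 = 35.8 mg/L.
(a) Mass: 35.8 mg/L × 28,500 L = 1020 g cyanuric acid.

(b) [OCl⁻]/[HOCl] = 10^(pH − pKa) = 10^(8.01 − 7.56) = 2.818; fraction as HOCl = 1/(1 + 2.818) = 0.2619.
(b) Free chlorine required for 2.36 ppm HOCl: 2.36 / 0.2619 = 9.011 ppm.
(b) FC to add: 9.011 − 0.5 = 8.511 mg/L as Cl₂.
(b) Cl₂ equivalent: 8.511 mg/L × 2,060 L = 17.53 g.
(b) Product at 90.7% available Cl: 17.53 / 0.907 = 19.33 g.

(a) 1.02 kg; (b) 19.3 g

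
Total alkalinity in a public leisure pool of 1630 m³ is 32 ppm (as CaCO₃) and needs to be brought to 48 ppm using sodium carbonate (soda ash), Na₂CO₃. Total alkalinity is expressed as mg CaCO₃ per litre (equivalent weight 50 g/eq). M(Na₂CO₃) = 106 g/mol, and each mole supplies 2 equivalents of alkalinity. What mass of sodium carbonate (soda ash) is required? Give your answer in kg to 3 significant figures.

27.6 kg

Volume: 1630 m³ = 1,630,000 L.
Alkalinity to add: (48 − 32) = 16 mg/L as CaCO₃ × 1,630,000 L = 26,080 g as CaCO₃.
Equivalents: 26,080 g ÷ 50 g/eq = 521.6 eq.
Each mole of Na₂CO₃ supplies 2 eq, so 521.6 / 2 = 260.8 mol.
Mass: 260.8 mol × 106 g/mol = 27,640 g.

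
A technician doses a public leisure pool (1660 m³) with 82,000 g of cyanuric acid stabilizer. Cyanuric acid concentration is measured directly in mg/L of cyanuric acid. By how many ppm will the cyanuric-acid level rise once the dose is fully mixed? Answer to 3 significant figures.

Volume: 1660 m³ = 1,660,000 L.
Rise: 82,000 g / 1,660,000 L × 1000 = 49.4 mg/L.

49.4 ppm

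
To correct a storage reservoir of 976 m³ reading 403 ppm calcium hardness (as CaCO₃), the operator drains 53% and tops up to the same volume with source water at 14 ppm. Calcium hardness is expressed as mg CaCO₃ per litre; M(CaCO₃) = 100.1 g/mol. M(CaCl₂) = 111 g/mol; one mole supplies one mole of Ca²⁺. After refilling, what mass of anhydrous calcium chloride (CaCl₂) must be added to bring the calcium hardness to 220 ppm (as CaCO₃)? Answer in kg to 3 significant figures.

25.1 kg

Volume: 976 m³ = 976,000 L.
After draining 53% and refilling: 403 × 0.47 + 14 × 0.53 = 196.83 ppm.
Deficit to target: 220 − 196.83 = 23.17 mg/L.
As CaCO₃: 23.17 mg/L × 976,000 L = 22,610 g; ÷ 100.1 = 225.9 mol Ca²⁺.
Mass: 225.9 × 111 = 25,080 g.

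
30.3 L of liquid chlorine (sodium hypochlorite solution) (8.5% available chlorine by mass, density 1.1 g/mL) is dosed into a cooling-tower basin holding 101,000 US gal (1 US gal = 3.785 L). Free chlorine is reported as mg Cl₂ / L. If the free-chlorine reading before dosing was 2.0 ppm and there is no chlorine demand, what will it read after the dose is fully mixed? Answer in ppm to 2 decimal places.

9.41 ppm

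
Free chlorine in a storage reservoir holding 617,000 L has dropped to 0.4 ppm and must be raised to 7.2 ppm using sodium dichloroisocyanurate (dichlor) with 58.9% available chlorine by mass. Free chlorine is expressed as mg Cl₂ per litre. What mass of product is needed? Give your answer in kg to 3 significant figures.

7.12 kg

Chlorine deficit: 7.2 − 0.4 = 6.8 ppm = 6.8 mg/L as Cl₂.
Cl₂ equivalent needed: 6.8 mg/L × 617,000 L = 4,196,000 mg = 4196 g.
Product at 58.9% available chlorine: 4196 / 0.589 = 7123 g.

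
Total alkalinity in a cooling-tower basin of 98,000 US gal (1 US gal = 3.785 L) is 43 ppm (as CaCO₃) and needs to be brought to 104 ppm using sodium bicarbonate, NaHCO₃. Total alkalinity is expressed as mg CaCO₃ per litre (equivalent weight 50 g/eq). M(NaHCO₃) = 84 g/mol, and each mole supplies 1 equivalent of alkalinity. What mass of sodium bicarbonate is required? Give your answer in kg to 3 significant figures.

38.0 kg

Volume: 98,000 US gal × 3.785 L/gal = 370,930 L.
Alkalinity to add: (104 − 43) = 61 mg/L as CaCO₃ × 370,930 L = 22,630 g as CaCO₃.
Equivalents: 22,630 g ÷ 50 g/eq = 452.5 eq.
NaHCO₃ supplies 1 eq per mole → 452.5 mol.
Mass: 452.5 mol × 84 g/mol = 38,010 g.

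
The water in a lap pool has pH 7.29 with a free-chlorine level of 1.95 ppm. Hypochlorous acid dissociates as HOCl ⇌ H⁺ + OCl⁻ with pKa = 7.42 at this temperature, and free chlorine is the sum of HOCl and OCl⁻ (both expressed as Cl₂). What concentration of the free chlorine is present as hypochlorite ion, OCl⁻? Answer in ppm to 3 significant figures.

[OCl⁻]/[HOCl] = 10^(pH − pKa) = 10^(7.29 − 7.42) = 10^-0.13 = 0.7413.
Fraction as HOCl = 1 / (1 + 0.7413) = 0.5743.
OCl⁻ = (1 − 0.5743) × 1.95 ppm = 0.8302 ppm.

0.830 ppm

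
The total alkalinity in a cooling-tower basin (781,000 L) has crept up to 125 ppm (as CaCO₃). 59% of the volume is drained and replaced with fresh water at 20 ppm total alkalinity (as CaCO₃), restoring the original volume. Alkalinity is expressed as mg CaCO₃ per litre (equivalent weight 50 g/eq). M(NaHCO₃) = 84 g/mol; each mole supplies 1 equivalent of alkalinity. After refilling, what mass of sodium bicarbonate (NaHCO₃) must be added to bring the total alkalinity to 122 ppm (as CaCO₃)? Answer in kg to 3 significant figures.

77.3 kg

After draining 59% and refilling: 125 × 0.41 + 20 × 0.59 = 63.05 ppm.
Deficit to target: 122 − 63.05 = 58.95 mg/L.
As CaCO₃: 58.95 mg/L × 781,000 L = 46,040 g; ÷ 50 g/eq ÷ 1 = 920.8 mol NaHCO₃.
Mass: 920.8 × 84 = 77,350 g.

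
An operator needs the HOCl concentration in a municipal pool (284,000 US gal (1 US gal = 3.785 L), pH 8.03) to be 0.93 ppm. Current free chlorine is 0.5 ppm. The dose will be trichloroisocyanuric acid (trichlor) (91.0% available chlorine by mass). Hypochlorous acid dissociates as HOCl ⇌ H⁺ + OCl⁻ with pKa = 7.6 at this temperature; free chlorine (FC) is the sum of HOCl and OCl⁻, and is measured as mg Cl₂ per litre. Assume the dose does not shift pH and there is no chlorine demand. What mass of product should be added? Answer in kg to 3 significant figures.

3.46 kg

Volume: 284,000 US gal × 3.785 L/gal = 1,074,940 L.
[OCl⁻]/[HOCl] = 10^(pH − pKa) = 10^(8.03 − 7.6) = 2.692; fraction as HOCl = 1/(1 + 2.692) = 0.2709.
Free chlorine required for 0.93 ppm HOCl: 0.93 / 0.2709 = 3.433 ppm.
FC to add: 3.433 − 0.5 = 2.933 mg/L as Cl₂.
Cl₂ equivalent: 2.933 mg/L × 1,074,940 L = 3153 g.
Product at 91.0% available Cl: 3153 / 0.91 = 3465 g.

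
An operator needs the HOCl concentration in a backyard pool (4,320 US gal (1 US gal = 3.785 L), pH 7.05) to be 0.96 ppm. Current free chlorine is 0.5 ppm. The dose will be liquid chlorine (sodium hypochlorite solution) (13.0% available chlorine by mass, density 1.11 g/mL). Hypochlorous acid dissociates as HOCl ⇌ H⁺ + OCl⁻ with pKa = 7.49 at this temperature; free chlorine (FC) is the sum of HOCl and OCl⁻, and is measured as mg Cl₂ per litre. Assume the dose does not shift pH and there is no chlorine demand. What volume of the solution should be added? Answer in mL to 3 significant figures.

91.6 mL

Volume: 4,320 US gal × 3.785 L/gal = 16,351 L.
[OCl⁻]/[HOCl] = 10^(pH − pKa) = 10^(7.05 − 7.49) = 0.3631; fraction as HOCl = 1/(1 + 0.3631) = 0.7336.
Free chlorine required for 0.96 ppm HOCl: 0.96 / 0.7336 = 1.309 ppm.
FC to add: 1.309 − 0.5 = 0.8086 mg/L as Cl₂.
Cl₂ equivalent: 0.8086 mg/L × 16,351 L = 13.22 g.
Product at 13.0% available Cl: 13.22 / 0.13 = 101.7 g.
Volume: 101.7 g ÷ 1.11 g/mL = 91.62 mL.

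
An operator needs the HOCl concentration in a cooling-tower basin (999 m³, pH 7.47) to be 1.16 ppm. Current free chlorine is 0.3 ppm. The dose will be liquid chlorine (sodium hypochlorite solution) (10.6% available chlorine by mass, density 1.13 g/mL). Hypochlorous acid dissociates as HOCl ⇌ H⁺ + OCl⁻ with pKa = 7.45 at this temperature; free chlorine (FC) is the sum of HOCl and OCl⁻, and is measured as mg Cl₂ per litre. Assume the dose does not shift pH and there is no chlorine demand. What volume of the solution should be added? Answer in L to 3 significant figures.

17.3 L

Volume: 999 m³ = 999,000 L.
[OCl⁻]/[HOCl] = 10^(pH − pKa) = 10^(7.47 − 7.45) = 1.047; fraction as HOCl = 1/(1 + 1.047) = 0.4885.
Free chlorine required for 1.16 ppm HOCl: 1.16 / 0.4885 = 2.375 ppm.
FC to add: 2.375 − 0.3 = 2.075 mg/L as Cl₂.
Cl₂ equivalent: 2.075 mg/L × 999,000 L = 2073 g.
Product at 10.6% available Cl: 2073 / 0.106 = 19,550 g.
Volume: 19,550 g ÷ 1.13 g/mL = 17,300 mL.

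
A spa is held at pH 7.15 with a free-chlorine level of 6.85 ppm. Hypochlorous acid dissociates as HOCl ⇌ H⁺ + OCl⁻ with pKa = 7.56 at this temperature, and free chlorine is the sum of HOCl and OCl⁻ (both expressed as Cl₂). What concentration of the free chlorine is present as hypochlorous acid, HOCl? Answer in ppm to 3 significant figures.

[OCl⁻]/[HOCl] = 10^(pH − pKa) = 10^(7.15 − 7.56) = 10^-0.41 = 0.389.
Fraction as HOCl = 1 / (1 + 0.389) = 0.7199.
HOCl = 0.7199 × 6.85 ppm = 4.931 ppm.

4.93 ppm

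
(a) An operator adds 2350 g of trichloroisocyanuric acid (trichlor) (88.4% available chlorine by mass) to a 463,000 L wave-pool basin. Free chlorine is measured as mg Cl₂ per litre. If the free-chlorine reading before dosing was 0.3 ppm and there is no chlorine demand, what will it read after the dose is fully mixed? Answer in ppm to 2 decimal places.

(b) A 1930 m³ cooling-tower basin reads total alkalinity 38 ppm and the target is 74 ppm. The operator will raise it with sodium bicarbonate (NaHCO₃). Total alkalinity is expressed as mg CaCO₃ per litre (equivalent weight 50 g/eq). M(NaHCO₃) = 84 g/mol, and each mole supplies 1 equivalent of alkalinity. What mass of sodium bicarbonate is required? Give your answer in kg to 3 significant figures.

(a) 4.79 ppm; (b) 117 kg

(a) Available chlorine delivered: 2350 g × 0.884 = 2077 g as Cl₂.
(a) Concentration rise: 2077 g / 463,000 L = 4.487 mg/L = 4.49 ppm.
(a) Final FC: 0.3 + 4.49 = 4.79 ppm.

(b) Volume: 1930 m³ = 1,930,000 L.
(b) Alkalinity to add: (74 − 38) = 36 mg/L as CaCO₃ × 1,930,000 L = 69,480 g as CaCO₃.
(b) Equivalents: 69,480 g ÷ 50 g/eq = 1390 eq.
(b) NaHCO₃ supplies 1 eq per mole → 1390 mol.
(b) Mass: 1390 mol × 84 g/mol = 116,700 g.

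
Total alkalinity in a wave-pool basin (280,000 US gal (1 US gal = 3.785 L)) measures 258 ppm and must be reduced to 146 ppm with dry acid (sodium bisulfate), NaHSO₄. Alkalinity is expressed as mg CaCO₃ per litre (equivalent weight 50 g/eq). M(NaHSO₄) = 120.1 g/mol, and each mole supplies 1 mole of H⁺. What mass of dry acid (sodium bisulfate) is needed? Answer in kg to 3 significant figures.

285 kg

Volume: 280,000 US gal × 3.785 L/gal = 1,059,800 L.
Alkalinity to neutralize: (258 − 146) = 112 mg/L as CaCO₃ × 1,059,800 L = 118,700 g as CaCO₃.
Equivalents of H⁺ required: 118,700 ÷ 50 g/eq = 2374 eq = 2374 mol NaHSO₄.
Mass of NaHSO₄: 2374 × 120.1 = 285,100 g.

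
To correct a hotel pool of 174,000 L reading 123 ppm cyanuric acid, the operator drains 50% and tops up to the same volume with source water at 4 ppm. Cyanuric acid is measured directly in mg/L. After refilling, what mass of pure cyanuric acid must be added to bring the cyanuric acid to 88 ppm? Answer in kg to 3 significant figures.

4.26 kg

After draining 50% and refilling: 123 × 0.50 + 4 × 0.50 = 63.5 ppm.
Deficit to target: 88 − 63.5 = 24.5 mg/L.
Mass: 24.5 mg/L × 174,000 L = 4263 g cyanuric acid.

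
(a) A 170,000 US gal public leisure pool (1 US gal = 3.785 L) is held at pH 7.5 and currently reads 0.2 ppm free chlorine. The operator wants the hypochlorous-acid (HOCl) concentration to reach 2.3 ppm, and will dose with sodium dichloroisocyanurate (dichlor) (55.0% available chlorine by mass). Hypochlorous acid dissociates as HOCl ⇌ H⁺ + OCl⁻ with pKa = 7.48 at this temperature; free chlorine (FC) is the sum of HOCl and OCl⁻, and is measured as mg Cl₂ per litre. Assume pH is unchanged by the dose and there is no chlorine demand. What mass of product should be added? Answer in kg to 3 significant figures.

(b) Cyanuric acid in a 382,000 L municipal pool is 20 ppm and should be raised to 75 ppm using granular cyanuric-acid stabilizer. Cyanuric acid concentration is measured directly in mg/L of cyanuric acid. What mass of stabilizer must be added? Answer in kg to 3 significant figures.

(a) 5.27 kg; (b) 21.0 kg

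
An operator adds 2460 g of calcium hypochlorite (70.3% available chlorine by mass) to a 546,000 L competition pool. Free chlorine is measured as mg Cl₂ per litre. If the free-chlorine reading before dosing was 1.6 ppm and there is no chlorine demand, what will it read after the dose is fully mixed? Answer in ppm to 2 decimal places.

4.77 ppm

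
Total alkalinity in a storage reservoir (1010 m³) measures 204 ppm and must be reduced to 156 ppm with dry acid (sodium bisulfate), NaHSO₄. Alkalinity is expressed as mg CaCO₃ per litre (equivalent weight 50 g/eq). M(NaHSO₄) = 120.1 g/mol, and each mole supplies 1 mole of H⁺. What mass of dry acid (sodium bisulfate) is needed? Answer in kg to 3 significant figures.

116 kg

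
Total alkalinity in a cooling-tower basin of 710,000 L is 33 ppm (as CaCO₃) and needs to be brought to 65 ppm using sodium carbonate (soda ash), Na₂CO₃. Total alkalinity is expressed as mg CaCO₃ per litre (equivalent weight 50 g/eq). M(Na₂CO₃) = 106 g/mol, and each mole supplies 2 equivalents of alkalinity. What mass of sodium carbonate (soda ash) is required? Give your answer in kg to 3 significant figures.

24.1 kg

Alkalinity to add: (65 − 33) = 32 mg/L as CaCO₃ × 710,000 L = 22,720 g as CaCO₃.
Equivalents: 22,720 g ÷ 50 g/eq = 454.4 eq.
Each mole of Na₂CO₃ supplies 2 eq, so 454.4 / 2 = 227.2 mol.
Mass: 227.2 mol × 106 g/mol = 24,080 g.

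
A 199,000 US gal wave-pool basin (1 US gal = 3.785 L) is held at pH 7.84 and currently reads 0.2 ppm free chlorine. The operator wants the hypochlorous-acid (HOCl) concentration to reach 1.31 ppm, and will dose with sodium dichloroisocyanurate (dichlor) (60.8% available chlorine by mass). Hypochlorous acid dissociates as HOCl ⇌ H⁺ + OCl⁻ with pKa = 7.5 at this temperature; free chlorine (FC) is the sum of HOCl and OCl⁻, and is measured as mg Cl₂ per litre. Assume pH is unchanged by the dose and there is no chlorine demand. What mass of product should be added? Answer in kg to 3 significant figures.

Volume: 199,000 US gal × 3.785 L/gal = 753,215 L.
[OCl⁻]/[HOCl] = 10^(pH − pKa) = 10^(7.84 − 7.5) = 2.188; fraction as HOCl = 1/(1 + 2.188) = 0.3137.
Free chlorine required for 1.31 ppm HOCl: 1.31 / 0.3137 = 4.176 ppm.
FC to add: 4.176 − 0.2 = 3.976 mg/L as Cl₂.
Cl₂ equivalent: 3.976 mg/L × 753,215 L = 2995 g.
Product at 60.8% available Cl: 2995 / 0.608 = 4926 g.

4.93 kg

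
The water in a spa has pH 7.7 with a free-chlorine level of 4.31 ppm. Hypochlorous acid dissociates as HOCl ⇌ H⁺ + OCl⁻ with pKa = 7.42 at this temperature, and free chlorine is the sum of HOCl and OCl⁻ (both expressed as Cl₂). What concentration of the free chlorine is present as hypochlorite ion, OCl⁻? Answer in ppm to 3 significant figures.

[OCl⁻]/[HOCl] = 10^(pH − pKa) = 10^(7.7 − 7.42) = 10^0.28 = 1.905.
Fraction as HOCl = 1 / (1 + 1.905) = 0.3442.
OCl⁻ = (1 − 0.3442) × 4.31 ppm = 2.827 ppm.

2.83 ppm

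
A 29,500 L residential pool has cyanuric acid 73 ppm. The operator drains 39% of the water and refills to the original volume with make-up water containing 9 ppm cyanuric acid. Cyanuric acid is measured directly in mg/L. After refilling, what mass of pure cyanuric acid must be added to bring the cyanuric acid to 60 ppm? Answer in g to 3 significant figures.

353 g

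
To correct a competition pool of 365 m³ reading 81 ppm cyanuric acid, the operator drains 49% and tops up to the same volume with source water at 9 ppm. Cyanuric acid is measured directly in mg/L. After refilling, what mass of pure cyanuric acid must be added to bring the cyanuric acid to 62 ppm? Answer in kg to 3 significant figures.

5.94 kg

Volume: 365 m³ = 365,000 L.
After draining 49% and refilling: 81 × 0.51 + 9 × 0.49 = 45.72 ppm.
Deficit to target: 62 − 45.72 = 16.28 mg/L.
Mass: 16.28 mg/L × 365,000 L = 5942 g cyanuric acid.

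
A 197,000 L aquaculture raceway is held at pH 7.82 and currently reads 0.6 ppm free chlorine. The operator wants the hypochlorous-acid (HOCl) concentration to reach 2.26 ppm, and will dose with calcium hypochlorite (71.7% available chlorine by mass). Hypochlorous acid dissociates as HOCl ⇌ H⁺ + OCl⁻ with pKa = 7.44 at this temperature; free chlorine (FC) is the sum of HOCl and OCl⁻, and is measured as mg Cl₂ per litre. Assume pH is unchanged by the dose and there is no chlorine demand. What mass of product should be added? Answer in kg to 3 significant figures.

[OCl⁻]/[HOCl] = 10^(pH − pKa) = 10^(7.82 − 7.44) = 2.399; fraction as HOCl = 1/(1 + 2.399) = 0.2942.
Free chlorine required for 2.26 ppm HOCl: 2.26 / 0.2942 = 7.681 ppm.
FC to add: 7.681 − 0.6 = 7.081 mg/L as Cl₂.
Cl₂ equivalent: 7.081 mg/L × 197,000 L = 1395 g.
Product at 71.7% available Cl: 1395 / 0.717 = 1946 g.

1.95 kg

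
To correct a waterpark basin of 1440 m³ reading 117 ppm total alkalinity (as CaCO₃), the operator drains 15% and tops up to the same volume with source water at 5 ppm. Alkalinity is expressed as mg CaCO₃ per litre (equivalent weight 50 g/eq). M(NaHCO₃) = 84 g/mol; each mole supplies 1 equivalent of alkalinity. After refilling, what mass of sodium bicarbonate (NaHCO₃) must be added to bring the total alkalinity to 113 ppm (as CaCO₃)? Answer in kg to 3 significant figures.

31.0 kg

Volume: 1440 m³ = 1,440,000 L.
After draining 15% and refilling: 117 × 0.85 + 5 × 0.15 = 100.2 ppm.
Deficit to target: 113 − 100.2 = 12.8 mg/L.
As CaCO₃: 12.8 mg/L × 1,440,000 L = 18,430 g; ÷ 50 g/eq ÷ 1 = 368.6 mol NaHCO₃.
Mass: 368.6 × 84 = 30,970 g.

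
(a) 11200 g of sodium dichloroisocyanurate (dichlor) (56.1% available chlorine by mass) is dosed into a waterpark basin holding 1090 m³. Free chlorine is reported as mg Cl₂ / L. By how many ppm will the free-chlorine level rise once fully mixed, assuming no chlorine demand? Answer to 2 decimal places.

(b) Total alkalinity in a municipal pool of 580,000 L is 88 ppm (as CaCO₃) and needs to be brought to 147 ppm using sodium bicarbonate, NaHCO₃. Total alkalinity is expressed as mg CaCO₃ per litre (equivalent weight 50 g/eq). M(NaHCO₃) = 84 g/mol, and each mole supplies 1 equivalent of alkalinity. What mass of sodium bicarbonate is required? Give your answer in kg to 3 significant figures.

(a) 5.76 ppm; (b) 57.5 kg

(a) Volume: 1090 m³ = 1,090,000 L.
(a) Available chlorine delivered: 11,200 g × 0.561 = 6283 g as Cl₂.
(a) Concentration rise: 6283 g / 1,090,000 L = 5.764 mg/L = 5.76 ppm.

(b) Alkalinity to add: (147 − 88) = 59 mg/L as CaCO₃ × 580,000 L = 34,220 g as CaCO₃.
(b) Equivalents: 34,220 g ÷ 50 g/eq = 684.4 eq.
(b) NaHCO₃ supplies 1 eq per mole → 684.4 mol.
(b) Mass: 684.4 mol × 84 g/mol = 57,490 g.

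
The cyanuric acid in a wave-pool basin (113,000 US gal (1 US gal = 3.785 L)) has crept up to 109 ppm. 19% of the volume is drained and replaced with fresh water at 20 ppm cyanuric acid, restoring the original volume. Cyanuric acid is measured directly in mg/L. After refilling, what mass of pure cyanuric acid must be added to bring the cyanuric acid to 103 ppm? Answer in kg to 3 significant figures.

4.67 kg

Volume: 113,000 US gal × 3.785 L/gal = 427,705 L.
After draining 19% and refilling: 109 × 0.81 + 20 × 0.19 = 92.09 ppm.
Deficit to target: 103 − 92.09 = 10.91 mg/L.
Mass: 10.91 mg/L × 427,705 L = 4666 g cyanuric acid.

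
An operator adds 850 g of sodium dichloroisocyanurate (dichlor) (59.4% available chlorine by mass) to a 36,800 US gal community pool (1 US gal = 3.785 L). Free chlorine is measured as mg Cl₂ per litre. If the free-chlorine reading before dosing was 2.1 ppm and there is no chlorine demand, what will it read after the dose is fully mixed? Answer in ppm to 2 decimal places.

Volume: 36,800 US gal × 3.785 L/gal = 139,288 L.
Available chlorine delivered: 850 g × 0.594 = 504.9 g as Cl₂.
Concentration rise: 504.9 g / 139,288 L = 3.625 mg/L = 3.62 ppm.
Final FC: 2.1 + 3.62 = 5.72 ppm.

5.72 ppm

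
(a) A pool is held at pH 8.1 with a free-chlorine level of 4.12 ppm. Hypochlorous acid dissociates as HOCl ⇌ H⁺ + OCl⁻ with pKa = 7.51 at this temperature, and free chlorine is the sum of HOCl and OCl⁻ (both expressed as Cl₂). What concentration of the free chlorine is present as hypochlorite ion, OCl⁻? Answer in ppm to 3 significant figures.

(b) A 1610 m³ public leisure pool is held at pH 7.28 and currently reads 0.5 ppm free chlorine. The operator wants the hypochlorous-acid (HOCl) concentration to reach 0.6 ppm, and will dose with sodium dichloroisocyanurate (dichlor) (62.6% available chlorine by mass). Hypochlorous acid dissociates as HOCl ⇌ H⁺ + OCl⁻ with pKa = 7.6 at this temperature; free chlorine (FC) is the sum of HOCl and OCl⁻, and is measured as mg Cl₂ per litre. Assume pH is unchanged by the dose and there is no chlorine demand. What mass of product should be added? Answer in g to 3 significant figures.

(a) [OCl⁻]/[HOCl] = 10^(pH − pKa) = 10^(8.1 − 7.51) = 10^0.59 = 3.89.
(a) Fraction as HOCl = 1 / (1 + 3.89) = 0.2045.
(a) OCl⁻ = (1 − 0.2045) × 4.12 ppm = 3.278 ppm.

(b) Volume: 1610 m³ = 1,610,000 L.
(b) [OCl⁻]/[HOCl] = 10^(pH − pKa) = 10^(7.28 − 7.6) = 0.4786; fraction as HOCl = 1/(1 + 0.4786) = 0.6763.
(b) Free chlorine required for 0.6 ppm HOCl: 0.6 / 0.6763 = 0.8872 ppm.
(b) FC to add: 0.8872 − 0.5 = 0.3872 mg/L as Cl₂.
(b) Cl₂ equivalent: 0.3872 mg/L × 1,610,000 L = 623.4 g.
(b) Product at 62.6% available Cl: 623.4 / 0.626 = 995.8 g.

(a) 3.28 ppm; (b) 996 g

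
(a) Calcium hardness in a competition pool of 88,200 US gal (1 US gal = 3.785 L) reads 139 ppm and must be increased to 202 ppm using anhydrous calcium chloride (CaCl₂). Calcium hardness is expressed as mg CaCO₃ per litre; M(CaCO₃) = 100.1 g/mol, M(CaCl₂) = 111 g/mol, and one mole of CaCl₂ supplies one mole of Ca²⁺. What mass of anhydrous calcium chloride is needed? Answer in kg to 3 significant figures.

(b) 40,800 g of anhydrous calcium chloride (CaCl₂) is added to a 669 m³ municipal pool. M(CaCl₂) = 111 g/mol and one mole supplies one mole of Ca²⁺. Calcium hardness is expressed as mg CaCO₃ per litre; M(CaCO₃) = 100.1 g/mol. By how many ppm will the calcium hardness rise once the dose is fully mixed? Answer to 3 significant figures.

(a) 23.3 kg; (b) 55.0 ppm

(a) Volume: 88,200 US gal × 3.785 L/gal = 333,837 L.
(a) Hardness to add: (202 − 139) = 63 mg/L as CaCO₃ × 333,837 L = 21,030 g as CaCO₃.
(a) Moles of Ca²⁺ (1 mol Ca²⁺ ≡ 1 mol CaCO₃): 21,030 / 100.1 g/mol = 210.1 mol.
(a) Mass of CaCl₂: 210.1 × 111 = 23,320 g.

(b) Volume: 669 m³ = 669,000 L.
(b) Moles of Ca²⁺: 40,800 g ÷ 111 g/mol = 367.6 mol.
(b) As CaCO₃: 367.6 mol × 100.1 g/mol = 36,790 g.
(b) Rise: 36,790 g / 669,000 L × 1000 = 55 mg/L.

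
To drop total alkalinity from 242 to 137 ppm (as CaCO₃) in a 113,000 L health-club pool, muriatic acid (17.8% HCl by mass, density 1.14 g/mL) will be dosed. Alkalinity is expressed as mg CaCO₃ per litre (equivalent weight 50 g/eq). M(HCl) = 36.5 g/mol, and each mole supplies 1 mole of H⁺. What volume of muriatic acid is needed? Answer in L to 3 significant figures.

42.7 L

Alkalinity to neutralize: (242 − 137) = 105 mg/L as CaCO₃ × 113,000 L = 11,860 g as CaCO₃.
Equivalents of H⁺ required: 11,860 ÷ 50 g/eq = 237.3 eq = 237.3 mol HCl.
Mass of HCl: 237.3 × 36.5 = 8661 g.
Mass of 17.8% solution: 8661 / 0.178 = 48,660 g.
Volume: 48,660 g ÷ 1.14 g/mL = 42,680 mL.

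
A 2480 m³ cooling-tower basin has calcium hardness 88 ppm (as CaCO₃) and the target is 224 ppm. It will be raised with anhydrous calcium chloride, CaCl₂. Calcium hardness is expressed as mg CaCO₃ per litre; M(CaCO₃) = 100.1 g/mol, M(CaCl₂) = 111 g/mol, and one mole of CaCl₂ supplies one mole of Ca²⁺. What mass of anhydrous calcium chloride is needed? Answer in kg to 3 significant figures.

374 kg

Volume: 2480 m³ = 2,480,000 L.
Hardness to add: (224 − 88) = 136 mg/L as CaCO₃ × 2,480,000 L = 337,300 g as CaCO₃.
Moles of Ca²⁺ (1 mol Ca²⁺ ≡ 1 mol CaCO₃): 337,300 / 100.1 g/mol = 3369 mol.
Mass of CaCl₂: 3369 × 111 = 374,000 g.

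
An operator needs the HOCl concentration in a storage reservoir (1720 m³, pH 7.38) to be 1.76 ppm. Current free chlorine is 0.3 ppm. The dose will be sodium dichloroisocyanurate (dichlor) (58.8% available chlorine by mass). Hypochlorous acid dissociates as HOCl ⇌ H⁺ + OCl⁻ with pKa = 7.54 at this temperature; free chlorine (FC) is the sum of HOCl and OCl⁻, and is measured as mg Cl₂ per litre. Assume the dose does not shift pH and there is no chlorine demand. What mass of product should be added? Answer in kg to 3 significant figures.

7.83 kg

Volume: 1720 m³ = 1,720,000 L.
[OCl⁻]/[HOCl] = 10^(pH − pKa) = 10^(7.38 − 7.54) = 0.6918; fraction as HOCl = 1/(1 + 0.6918) = 0.5911.
Free chlorine required for 1.76 ppm HOCl: 1.76 / 0.5911 = 2.978 ppm.
FC to add: 2.978 − 0.3 = 2.678 mg/L as Cl₂.
Cl₂ equivalent: 2.678 mg/L × 1,720,000 L = 4606 g.
Product at 58.8% available Cl: 4606 / 0.588 = 7833 g.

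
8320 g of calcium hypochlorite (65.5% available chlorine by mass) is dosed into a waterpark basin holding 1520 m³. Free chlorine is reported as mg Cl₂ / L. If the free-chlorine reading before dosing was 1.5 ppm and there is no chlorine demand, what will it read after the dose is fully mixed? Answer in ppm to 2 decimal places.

Volume: 1520 m³ = 1,520,000 L.
Available chlorine delivered: 8320 g × 0.655 = 5450 g as Cl₂.
Concentration rise: 5450 g / 1,520,000 L = 3.585 mg/L = 3.59 ppm.
Final FC: 1.5 + 3.59 = 5.09 ppm.

5.09 ppm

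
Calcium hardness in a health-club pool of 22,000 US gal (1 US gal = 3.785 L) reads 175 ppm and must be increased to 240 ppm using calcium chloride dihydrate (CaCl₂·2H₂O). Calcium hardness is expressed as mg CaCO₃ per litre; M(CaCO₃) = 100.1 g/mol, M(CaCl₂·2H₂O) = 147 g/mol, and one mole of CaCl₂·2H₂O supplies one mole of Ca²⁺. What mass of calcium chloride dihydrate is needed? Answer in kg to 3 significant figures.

Volume: 22,000 US gal × 3.785 L/gal = 83,270 L.
Hardness to add: (240 − 175) = 65 mg/L as CaCO₃ × 83,270 L = 5413 g as CaCO₃.
Moles of Ca²⁺ (1 mol Ca²⁺ ≡ 1 mol CaCO₃): 5413 / 100.1 g/mol = 54.07 mol.
Mass of CaCl₂·2H₂O: 54.07 × 147 = 7949 g.

7.95 kg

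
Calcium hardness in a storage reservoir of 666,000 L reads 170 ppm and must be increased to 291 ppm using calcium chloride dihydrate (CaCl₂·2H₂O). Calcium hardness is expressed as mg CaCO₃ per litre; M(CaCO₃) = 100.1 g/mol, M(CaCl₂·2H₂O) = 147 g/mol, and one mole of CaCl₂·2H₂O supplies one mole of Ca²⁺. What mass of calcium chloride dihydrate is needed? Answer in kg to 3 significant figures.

118 kg

Hardness to add: (291 − 170) = 121 mg/L as CaCO₃ × 666,000 L = 80,590 g as CaCO₃.
Moles of Ca²⁺ (1 mol Ca²⁺ ≡ 1 mol CaCO₃): 80,590 / 100.1 g/mol = 805.1 mol.
Mass of CaCl₂·2H₂O: 805.1 × 147 = 118,300 g.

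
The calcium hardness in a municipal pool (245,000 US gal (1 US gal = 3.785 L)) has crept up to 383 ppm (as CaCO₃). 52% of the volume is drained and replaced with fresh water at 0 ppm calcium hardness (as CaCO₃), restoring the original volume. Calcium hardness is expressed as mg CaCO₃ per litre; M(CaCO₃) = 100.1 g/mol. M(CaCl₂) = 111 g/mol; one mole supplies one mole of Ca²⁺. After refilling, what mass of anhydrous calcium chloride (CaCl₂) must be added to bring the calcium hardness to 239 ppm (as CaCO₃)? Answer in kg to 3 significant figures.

56.7 kg

Volume: 245,000 US gal × 3.785 L/gal = 927,325 L.
After draining 52% and refilling: 383 × 0.48 + 0 × 0.52 = 183.84 ppm.
Deficit to target: 239 − 183.84 = 55.16 mg/L.
As CaCO₃: 55.16 mg/L × 927,325 L = 51,150 g; ÷ 100.1 = 511 mol Ca²⁺.
Mass: 511 × 111 = 56,720 g.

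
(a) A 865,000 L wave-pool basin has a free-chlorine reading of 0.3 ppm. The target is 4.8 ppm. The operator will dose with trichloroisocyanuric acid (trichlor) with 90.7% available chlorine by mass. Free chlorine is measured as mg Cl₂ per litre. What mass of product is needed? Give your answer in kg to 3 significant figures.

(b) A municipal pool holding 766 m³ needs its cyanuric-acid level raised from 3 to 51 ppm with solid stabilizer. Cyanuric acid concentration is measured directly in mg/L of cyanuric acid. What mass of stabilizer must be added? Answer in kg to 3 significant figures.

(a) Chlorine deficit: 4.8 − 0.3 = 4.5 ppm = 4.5 mg/L as Cl₂.
(a) Cl₂ equivalent needed: 4.5 mg/L × 865,000 L = 3,892,000 mg = 3892 g.
(a) Product at 90.7% available chlorine: 3892 / 0.907 = 4292 g.

(b) Volume: 766 m³ = 766,000 L.
(b) CYA to add: (51 − 3) = 48 mg/L × 766,000 L = 36,770 g cyanuric acid.

(a) 4.29 kg; (b) 36.8 kg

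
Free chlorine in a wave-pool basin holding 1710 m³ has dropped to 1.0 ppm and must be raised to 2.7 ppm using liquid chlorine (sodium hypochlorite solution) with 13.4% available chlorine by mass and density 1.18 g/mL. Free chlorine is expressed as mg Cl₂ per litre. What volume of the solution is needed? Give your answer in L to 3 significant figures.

18.4 L

Volume: 1710 m³ = 1,710,000 L.
Chlorine deficit: 2.7 − 1.0 = 1.7 ppm = 1.7 mg/L as Cl₂.
Cl₂ equivalent needed: 1.7 mg/L × 1,710,000 L = 2,907,000 mg = 2907 g.
Product at 13.4% available chlorine: 2907 / 0.134 = 21,690 g.
Volume at density 1.18 g/mL: 21,690 g ÷ 1.18 g/mL = 18,380 mL.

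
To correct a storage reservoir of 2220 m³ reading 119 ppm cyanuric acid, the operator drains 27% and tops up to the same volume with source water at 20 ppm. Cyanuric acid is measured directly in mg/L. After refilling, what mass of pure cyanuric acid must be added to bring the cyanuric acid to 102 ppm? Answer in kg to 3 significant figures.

21.6 kg

Volume: 2220 m³ = 2,220,000 L.
After draining 27% and refilling: 119 × 0.73 + 20 × 0.27 = 92.27 ppm.
Deficit to target: 102 − 92.27 = 9.73 mg/L.
Mass: 9.73 mg/L × 2,220,000 L = 21,600 g cyanuric acid.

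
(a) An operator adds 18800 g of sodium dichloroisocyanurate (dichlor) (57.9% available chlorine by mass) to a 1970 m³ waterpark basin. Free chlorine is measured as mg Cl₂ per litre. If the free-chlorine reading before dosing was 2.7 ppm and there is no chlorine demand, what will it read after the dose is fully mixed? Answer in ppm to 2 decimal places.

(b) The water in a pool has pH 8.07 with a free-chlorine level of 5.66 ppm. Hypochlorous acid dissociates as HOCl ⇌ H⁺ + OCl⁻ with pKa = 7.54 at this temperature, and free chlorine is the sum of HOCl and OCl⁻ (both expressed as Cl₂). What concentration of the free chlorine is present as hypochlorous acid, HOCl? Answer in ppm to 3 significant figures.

(a) Volume: 1970 m³ = 1,970,000 L.
(a) Available chlorine delivered: 18,800 g × 0.579 = 10,890 g as Cl₂.
(a) Concentration rise: 10,890 g / 1,970,000 L = 5.525 mg/L = 5.53 ppm.
(a) Final FC: 2.7 + 5.53 = 8.23 ppm.

(b) [OCl⁻]/[HOCl] = 10^(pH − pKa) = 10^(8.07 − 7.54) = 10^0.53 = 3.388.
(b) Fraction as HOCl = 1 / (1 + 3.388) = 0.2279.
(b) HOCl = 0.2279 × 5.66 ppm = 1.29 ppm.

(a) 8.23 ppm; (b) 1.29 ppm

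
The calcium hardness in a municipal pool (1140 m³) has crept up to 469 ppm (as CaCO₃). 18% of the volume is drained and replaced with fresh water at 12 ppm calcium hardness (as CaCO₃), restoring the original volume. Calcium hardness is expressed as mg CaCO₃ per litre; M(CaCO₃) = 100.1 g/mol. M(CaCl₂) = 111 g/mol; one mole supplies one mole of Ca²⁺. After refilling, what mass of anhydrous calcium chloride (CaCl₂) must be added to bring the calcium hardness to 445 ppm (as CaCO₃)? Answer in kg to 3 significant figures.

Volume: 1140 m³ = 1,140,000 L.
After draining 18% and refilling: 469 × 0.82 + 12 × 0.18 = 386.74 ppm.
Deficit to target: 445 − 386.74 = 58.26 mg/L.
As CaCO₃: 58.26 mg/L × 1,140,000 L = 66,420 g; ÷ 100.1 = 663.5 mol Ca²⁺.
Mass: 663.5 × 111 = 73,650 g.

73.6 kg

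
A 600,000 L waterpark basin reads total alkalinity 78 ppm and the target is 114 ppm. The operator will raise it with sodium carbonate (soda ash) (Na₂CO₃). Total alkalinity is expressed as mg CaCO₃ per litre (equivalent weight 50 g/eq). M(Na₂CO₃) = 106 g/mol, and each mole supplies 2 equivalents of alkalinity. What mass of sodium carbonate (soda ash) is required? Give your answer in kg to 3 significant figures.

22.9 kg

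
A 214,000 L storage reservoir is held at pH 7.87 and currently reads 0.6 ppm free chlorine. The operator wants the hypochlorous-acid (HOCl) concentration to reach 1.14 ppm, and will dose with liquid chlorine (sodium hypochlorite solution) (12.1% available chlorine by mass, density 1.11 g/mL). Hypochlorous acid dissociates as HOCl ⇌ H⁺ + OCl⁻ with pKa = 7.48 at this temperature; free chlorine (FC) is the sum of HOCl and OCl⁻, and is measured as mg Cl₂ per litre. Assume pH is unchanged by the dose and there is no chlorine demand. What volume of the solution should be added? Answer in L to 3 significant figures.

5.32 L

[OCl⁻]/[HOCl] = 10^(pH − pKa) = 10^(7.87 − 7.48) = 2.455; fraction as HOCl = 1/(1 + 2.455) = 0.2895.
Free chlorine required for 1.14 ppm HOCl: 1.14 / 0.2895 = 3.938 ppm.
FC to add: 3.938 − 0.6 = 3.338 mg/L as Cl₂.
Cl₂ equivalent: 3.338 mg/L × 214,000 L = 714.4 g.
Product at 12.1% available Cl: 714.4 / 0.121 = 5904 g.
Volume: 5904 g ÷ 1.11 g/mL = 5319 mL.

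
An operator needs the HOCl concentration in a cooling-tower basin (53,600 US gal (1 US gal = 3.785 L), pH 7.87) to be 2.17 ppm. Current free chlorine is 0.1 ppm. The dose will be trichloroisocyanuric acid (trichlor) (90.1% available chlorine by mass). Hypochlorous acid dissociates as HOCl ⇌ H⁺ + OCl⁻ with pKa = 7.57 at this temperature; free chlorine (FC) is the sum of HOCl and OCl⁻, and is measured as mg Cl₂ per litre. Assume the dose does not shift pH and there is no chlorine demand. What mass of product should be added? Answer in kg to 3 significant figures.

1.44 kg

Volume: 53,600 US gal × 3.785 L/gal = 202,876 L.
[OCl⁻]/[HOCl] = 10^(pH − pKa) = 10^(7.87 − 7.57) = 1.995; fraction as HOCl = 1/(1 + 1.995) = 0.3339.
Free chlorine required for 2.17 ppm HOCl: 2.17 / 0.3339 = 6.5 ppm.
FC to add: 6.5 − 0.1 = 6.4 mg/L as Cl₂.
Cl₂ equivalent: 6.4 mg/L × 202,876 L = 1298 g.
Product at 90.1% available Cl: 1298 / 0.901 = 1441 g.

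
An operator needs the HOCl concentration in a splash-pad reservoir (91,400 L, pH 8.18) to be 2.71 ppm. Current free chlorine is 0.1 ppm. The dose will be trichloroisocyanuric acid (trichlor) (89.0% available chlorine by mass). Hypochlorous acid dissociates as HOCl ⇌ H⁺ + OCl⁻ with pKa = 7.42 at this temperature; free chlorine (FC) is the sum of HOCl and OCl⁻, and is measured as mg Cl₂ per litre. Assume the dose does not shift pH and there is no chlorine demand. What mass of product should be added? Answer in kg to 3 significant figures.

1.87 kg

[OCl⁻]/[HOCl] = 10^(pH − pKa) = 10^(8.18 − 7.42) = 5.754; fraction as HOCl = 1/(1 + 5.754) = 0.1481.
Free chlorine required for 2.71 ppm HOCl: 2.71 / 0.1481 = 18.3 ppm.
FC to add: 18.3 − 0.1 = 18.2 mg/L as Cl₂.
Cl₂ equivalent: 18.2 mg/L × 91,400 L = 1664 g.
Product at 89.0% available Cl: 1664 / 0.89 = 1870 g.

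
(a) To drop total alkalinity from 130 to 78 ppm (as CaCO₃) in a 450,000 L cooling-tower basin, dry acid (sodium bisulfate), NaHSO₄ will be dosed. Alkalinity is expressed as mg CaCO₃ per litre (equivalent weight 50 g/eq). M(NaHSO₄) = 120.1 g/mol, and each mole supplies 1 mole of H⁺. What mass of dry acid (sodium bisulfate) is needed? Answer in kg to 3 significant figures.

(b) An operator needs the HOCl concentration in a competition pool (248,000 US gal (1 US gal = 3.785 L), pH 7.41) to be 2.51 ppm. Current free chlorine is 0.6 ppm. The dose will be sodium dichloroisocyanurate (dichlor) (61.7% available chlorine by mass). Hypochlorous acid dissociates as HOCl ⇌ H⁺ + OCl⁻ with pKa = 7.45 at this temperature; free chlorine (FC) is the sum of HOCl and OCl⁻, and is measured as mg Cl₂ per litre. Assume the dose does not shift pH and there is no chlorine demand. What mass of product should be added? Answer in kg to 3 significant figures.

(a) 56.2 kg; (b) 6.39 kg

(a) Alkalinity to neutralize: (130 − 78) = 52 mg/L as CaCO₃ × 450,000 L = 23,400 g as CaCO₃.
(a) Equivalents of H⁺ required: 23,400 ÷ 50 g/eq = 468 eq = 468 mol NaHSO₄.
(a) Mass of NaHSO₄: 468 × 120.1 = 56,210 g.

(b) Volume: 248,000 US gal × 3.785 L/gal = 938,680 L.
(b) [OCl⁻]/[HOCl] = 10^(pH − pKa) = 10^(7.41 − 7.45) = 0.912; fraction as HOCl = 1/(1 + 0.912) = 0.523.
(b) Free chlorine required for 2.51 ppm HOCl: 2.51 / 0.523 = 4.799 ppm.
(b) FC to add: 4.799 − 0.6 = 4.199 mg/L as Cl₂.
(b) Cl₂ equivalent: 4.199 mg/L × 938,680 L = 3942 g.
(b) Product at 61.7% available Cl: 3942 / 0.617 = 6388 g.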